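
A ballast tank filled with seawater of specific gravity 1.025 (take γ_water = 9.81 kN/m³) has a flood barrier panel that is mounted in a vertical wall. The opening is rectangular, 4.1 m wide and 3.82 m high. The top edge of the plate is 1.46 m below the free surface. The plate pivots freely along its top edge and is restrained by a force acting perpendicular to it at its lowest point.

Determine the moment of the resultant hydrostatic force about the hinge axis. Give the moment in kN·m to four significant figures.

γ = 1.025 × 9.81 = 10.05525 kN/m³.
The centroid lies 3.82/2 = 1.91 m below the top edge, so the centroid depth is h_c = 1.46 + 1.91 = 3.37 m.
A = 4.1 × 3.82 = 15.662 m².
Resultant F = γ·h_c·A = 10.05525 × 3.37 × 15.662 = 530.726 kN.
I_c = b·h³/12 = 4.1 × 3.82³/12 = 19.0455 m⁴.
Centre of pressure: y_p = y_c + I_c/(y_c·A) = 3.37 + 19.0455/(3.37 × 15.662) = 3.37 + 0.36084 = 3.73084 m along the plane.
The resultant acts 1.91 + 0.36084 = 2.27084 m (along the plate) below the hinge at the top edge, so the moment about the hinge is M = F × 2.27084 = 530.726 × 2.27084 = 1205.19 kN·m.

M ≈ 1205 kN·m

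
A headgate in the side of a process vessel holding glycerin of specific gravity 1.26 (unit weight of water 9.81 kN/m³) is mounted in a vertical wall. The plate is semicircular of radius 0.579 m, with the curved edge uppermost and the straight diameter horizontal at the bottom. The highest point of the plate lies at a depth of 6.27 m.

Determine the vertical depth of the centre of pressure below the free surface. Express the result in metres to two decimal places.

γ = 1.26 × 9.81 = 12.3606 kN/m³.
The centroid lies 4r/(3π) = 0.245735 m above the diameter, so r − 4r/(3π) = 0.579 − 0.245735 = 0.333265 m below the topmost point, so the centroid depth is h_c = 6.27 + 0.333265 = 6.60326 m.
A = πr²/2 = π × 0.579²/2 = 0.526595 m².
Resultant F = γ·h_c·A = 12.3606 × 6.60326 × 0.526595 = 42.9808 kN.
I_c = (π/8 − 8/(9π))·r⁴ = 0.109757 × 0.579⁴ = 0.0123352 m⁴.
Centre of pressure: y_p = y_c + I_c/(y_c·A) = 6.60326 + 0.0123352/(6.60326 × 0.526595) = 6.60326 + 0.00354741 = 6.60681 m along the plane.

h_p = 6.61 m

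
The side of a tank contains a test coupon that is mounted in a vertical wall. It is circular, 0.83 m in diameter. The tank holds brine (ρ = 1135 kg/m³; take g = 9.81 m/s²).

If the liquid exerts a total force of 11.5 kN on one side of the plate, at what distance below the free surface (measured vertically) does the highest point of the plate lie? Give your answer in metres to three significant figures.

d_top ≈ 1.49 m

γ = ρg = 1135 × 9.81 / 1000 = 11.13435 kN/m³.
A = π(0.415)² = 0.541061 m².
From F = γ·h_c·A, the centroid depth is h_c = 11.5/(11.13435 × 0.541061) = 1.90892 m.
The centroid is at the centre, 0.415 m below the top of the plate, so the highest point sits at h_top = 1.90892 − 0.415 = 1.49392 m below the surface.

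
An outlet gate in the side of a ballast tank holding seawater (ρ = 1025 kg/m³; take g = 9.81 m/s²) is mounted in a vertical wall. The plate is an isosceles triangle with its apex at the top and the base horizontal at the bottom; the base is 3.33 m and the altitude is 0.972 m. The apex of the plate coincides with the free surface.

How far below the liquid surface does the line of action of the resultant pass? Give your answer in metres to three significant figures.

h_p = 0.729 m

γ = ρg = 1025 × 9.81 / 1000 = 10.05525 kN/m³.
With the apex up, the centroid sits 2h/3 = 2 × 0.972/3 = 0.648 m below the apex, so the centroid depth is h_c = 0.648 m.
A = ½ × 3.33 × 0.972 = 1.61838 m².
Resultant F = γ·h_c·A = 10.05525 × 0.648 × 1.61838 = 10.545 kN.
I_c = b·h³/36 = 3.33 × 0.972³/36 = 0.0849455 m⁴.
Centre of pressure: y_p = y_c + I_c/(y_c·A) = 0.648 + 0.0849455/(0.648 × 1.61838) = 0.648 + 0.081 = 0.729 m along the plane.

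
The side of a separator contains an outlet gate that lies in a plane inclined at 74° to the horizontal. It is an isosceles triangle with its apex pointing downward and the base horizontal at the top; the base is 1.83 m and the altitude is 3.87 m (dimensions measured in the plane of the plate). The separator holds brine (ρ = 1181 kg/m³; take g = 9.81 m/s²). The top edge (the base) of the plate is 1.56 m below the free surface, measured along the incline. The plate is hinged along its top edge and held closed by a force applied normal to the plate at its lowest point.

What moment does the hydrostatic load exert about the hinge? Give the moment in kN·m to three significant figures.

M ≈ 178 kN·m

γ = ρg = 1181 × 9.81 / 1000 = 11.58561 kN/m³.
Let θ = 74° be the plate's angle to the horizontal; measure y along the incline from where the plane meets the free surface. Vertical depth h = y·sinθ with sinθ = 0.961262.
With the apex down, the centroid sits h/3 = 3.87/3 = 1.29 m below the base (the top edge), so y_c = 1.56 + 1.29 = 2.85 m and h_c = 2.85 × 0.961262 = 2.7396 m.
A = ½ × 1.83 × 3.87 = 3.54105 m².
Resultant F = γ·h_c·A = 11.58561 × 2.7396 × 3.54105 = 112.393 kN.
I_c = b·h³/36 = 1.83 × 3.87³/36 = 2.94633 m⁴.
Centre of pressure: y_p = y_c + I_c/(y_c·A) = 2.85 + 2.94633/(2.85 × 3.54105) = 2.85 + 0.291947 = 3.14195 m along the plane.
The resultant acts 1.29 + 0.291947 = 1.58195 m (along the plate) below the hinge at the top edge, so the moment about the hinge is M = F × 1.58195 = 112.393 × 1.58195 = 177.8 kN·m.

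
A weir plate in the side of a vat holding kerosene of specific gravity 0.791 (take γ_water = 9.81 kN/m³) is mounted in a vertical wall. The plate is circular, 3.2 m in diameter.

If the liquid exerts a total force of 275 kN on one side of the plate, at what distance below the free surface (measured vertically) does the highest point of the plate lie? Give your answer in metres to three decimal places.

d_top ≈ 2.807 m

γ = 0.791 × 9.81 = 7.75971 kN/m³.
A = π(1.6)² = 8.04248 m².
From F = γ·h_c·A, the centroid depth is h_c = 275/(7.75971 × 8.04248) = 4.40653 m.
The centroid is at the centre, 1.6 m below the top of the plate, so the highest point sits at h_top = 4.40653 − 1.6 = 2.80653 m below the surface.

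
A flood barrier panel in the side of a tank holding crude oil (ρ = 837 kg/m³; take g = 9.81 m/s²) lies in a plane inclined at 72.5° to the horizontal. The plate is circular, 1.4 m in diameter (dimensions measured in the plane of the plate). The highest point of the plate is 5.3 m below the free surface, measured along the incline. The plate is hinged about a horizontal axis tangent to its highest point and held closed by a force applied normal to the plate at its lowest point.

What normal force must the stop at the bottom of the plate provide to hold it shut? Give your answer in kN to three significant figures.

γ = ρg = 837 × 9.81 / 1000 = 8.21097 kN/m³.
Let θ = 72.5° be the plate's angle to the horizontal; measure y along the incline from where the plane meets the free surface. Vertical depth h = y·sinθ with sinθ = 0.953717.
The centroid is at the centre, 0.7 m below the top of the plate, so y_c = 5.3 + 0.7 = 6 m and h_c = 6 × 0.953717 = 5.7223 m.
A = π(0.7)² = 1.53938 m².
Resultant F = γ·h_c·A = 8.21097 × 5.7223 × 1.53938 = 72.3287 kN.
I_c = πr⁴/4 = π × 0.7⁴/4 = 0.188574 m⁴.
Centre of pressure: y_p = y_c + I_c/(y_c·A) = 6 + 0.188574/(6 × 1.53938) = 6 + 0.0204167 = 6.02042 m along the plane.
The resultant acts 0.7 + 0.0204167 = 0.720417 m (along the plate) below the hinge at the top edge, so the moment about the hinge is M = F × 0.720417 = 72.3287 × 0.720417 = 52.1068 kN·m.
A normal force at the bottom, 1.4 m from the hinge, must supply this moment: P = 52.1068/1.4 = 37.2191 kN.

P ≈ 37.2 kN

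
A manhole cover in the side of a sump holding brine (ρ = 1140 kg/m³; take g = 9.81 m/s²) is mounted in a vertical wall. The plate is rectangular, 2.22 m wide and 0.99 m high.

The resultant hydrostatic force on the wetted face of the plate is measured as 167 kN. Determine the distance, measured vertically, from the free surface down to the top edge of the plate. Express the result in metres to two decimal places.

γ = ρg = 1140 × 9.81 / 1000 = 11.1834 kN/m³.
A = 2.22 × 0.99 = 2.1978 m².
From F = γ·h_c·A, the centroid depth is h_c = 167/(11.1834 × 2.1978) = 6.79445 m.
The centroid lies 0.99/2 = 0.495 m below the top edge, so the top edge sits at h_top = 6.79445 − 0.495 = 6.29945 m below the surface.

d_top ≈ 6.30 m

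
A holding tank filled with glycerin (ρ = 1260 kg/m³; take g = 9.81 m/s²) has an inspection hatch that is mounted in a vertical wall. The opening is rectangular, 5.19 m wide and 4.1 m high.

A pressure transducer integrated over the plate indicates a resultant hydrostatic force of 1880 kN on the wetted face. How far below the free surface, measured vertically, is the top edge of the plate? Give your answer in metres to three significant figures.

d_top ≈ 5.10 m

γ = ρg = 1260 × 9.81 / 1000 = 12.3606 kN/m³.
A = 5.19 × 4.1 = 21.279 m².
From F = γ·h_c·A, the centroid depth is h_c = 1880/(12.3606 × 21.279) = 7.14771 m.
The centroid lies 4.1/2 = 2.05 m below the top edge, so the top edge sits at h_top = 7.14771 − 2.05 = 5.09771 m below the surface.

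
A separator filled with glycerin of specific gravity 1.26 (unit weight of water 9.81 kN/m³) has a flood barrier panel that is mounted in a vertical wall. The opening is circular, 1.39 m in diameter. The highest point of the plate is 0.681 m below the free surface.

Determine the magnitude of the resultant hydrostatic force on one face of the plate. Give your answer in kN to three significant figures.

γ = 1.26 × 9.81 = 12.3606 kN/m³.
The centroid is at the centre, 0.695 m below the top of the plate, so the centroid depth is h_c = 0.681 + 0.695 = 1.376 m.
A = π(0.695)² = 1.51747 m².
Resultant F = γ·h_c·A = 12.3606 × 1.376 × 1.51747 = 25.8094 kN.

F ≈ 25.8 kN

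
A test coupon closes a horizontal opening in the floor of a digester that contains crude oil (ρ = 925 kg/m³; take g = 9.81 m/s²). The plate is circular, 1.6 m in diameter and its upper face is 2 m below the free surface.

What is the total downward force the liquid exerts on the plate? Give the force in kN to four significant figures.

γ = ρg = 925 × 9.81 / 1000 = 9.07425 kN/m³.
The plate is horizontal, so pressure is uniform at p = γ·h = 9.07425 × 2 = 18.1485 kN/m².
A = π(0.8)² = 2.01062 m².
F = p·A = 18.1485 × 2.01062 = 36.4897 kN.

F ≈ 36.49 kN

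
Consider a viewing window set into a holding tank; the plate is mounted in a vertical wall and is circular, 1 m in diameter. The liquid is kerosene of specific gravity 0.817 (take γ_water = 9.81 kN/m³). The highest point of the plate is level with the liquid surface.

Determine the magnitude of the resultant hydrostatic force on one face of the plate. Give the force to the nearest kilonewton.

F ≈ 3 kN

γ = 0.817 × 9.81 = 8.01477 kN/m³.
The centroid is at the centre, 0.5 m below the top of the plate, so the centroid depth is h_c = 0.5 m.
A = π(0.5)² = 0.785398 m².
Resultant F = γ·h_c·A = 8.01477 × 0.5 × 0.785398 = 3.14739 kN.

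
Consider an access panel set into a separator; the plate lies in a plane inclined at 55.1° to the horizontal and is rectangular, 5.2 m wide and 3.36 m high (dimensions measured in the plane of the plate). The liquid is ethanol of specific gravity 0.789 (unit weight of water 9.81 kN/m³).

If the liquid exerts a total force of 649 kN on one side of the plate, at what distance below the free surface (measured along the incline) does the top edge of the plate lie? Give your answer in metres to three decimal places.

γ = 0.789 × 9.81 = 7.74009 kN/m³.
A = 5.2 × 3.36 = 17.472 m².
From F = γ·h_c·A, the centroid depth is h_c = 649/(7.74009 × 17.472) = 4.79906 m.
Let θ = 55.1° be the plate's angle to the horizontal; measure y along the incline from where the plane meets the free surface. Vertical depth h = y·sinθ with sinθ = 0.820152.
Along the incline, y_c = h_c/sinθ = 4.79906/0.820152 = 5.85143 m.
The centroid lies 3.36/2 = 1.68 m below the top edge, so the top edge sits at y_top = 5.85143 − 1.68 = 4.17143 m along the incline.

y_top ≈ 4.171 m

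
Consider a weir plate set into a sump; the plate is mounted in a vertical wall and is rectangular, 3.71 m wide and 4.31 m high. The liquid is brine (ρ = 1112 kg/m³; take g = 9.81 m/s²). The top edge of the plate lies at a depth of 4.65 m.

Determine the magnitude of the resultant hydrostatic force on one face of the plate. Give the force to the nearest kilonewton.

γ = ρg = 1112 × 9.81 / 1000 = 10.90872 kN/m³.
The centroid lies 4.31/2 = 2.155 m below the top edge, so the centroid depth is h_c = 4.65 + 2.155 = 6.805 m.
A = 3.71 × 4.31 = 15.9901 m².
Resultant F = γ·h_c·A = 10.90872 × 6.805 × 15.9901 = 1187.01 kN.

F ≈ 1187 kN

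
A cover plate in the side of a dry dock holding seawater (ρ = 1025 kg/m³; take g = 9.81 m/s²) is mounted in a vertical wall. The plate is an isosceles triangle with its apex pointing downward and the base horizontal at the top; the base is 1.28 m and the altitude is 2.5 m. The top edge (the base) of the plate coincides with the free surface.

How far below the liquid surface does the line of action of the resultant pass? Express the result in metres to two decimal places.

γ = ρg = 1025 × 9.81 / 1000 = 10.05525 kN/m³.
With the apex down, the centroid sits h/3 = 2.5/3 = 0.833333 m below the base (the top edge), so the centroid depth is h_c = 0.833333 m.
A = ½ × 1.28 × 2.5 = 1.6 m².
Resultant F = γ·h_c·A = 10.05525 × 0.833333 × 1.6 = 13.407 kN.
I_c = b·h³/36 = 1.28 × 2.5³/36 = 0.555556 m⁴.
Centre of pressure: y_p = y_c + I_c/(y_c·A) = 0.833333 + 0.555556/(0.833333 × 1.6) = 0.833333 + 0.416667 = 1.25 m along the plane.

h_p = 1.25 m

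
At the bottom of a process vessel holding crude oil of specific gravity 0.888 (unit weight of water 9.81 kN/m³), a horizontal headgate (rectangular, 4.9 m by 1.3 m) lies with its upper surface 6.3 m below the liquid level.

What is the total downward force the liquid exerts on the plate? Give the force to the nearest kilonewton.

F ≈ 350 kN

γ = 0.888 × 9.81 = 8.71128 kN/m³.
The plate is horizontal, so pressure is uniform at p = γ·h = 8.71128 × 6.3 = 54.8811 kN/m².
A = 4.9 × 1.3 = 6.37 m².
F = p·A = 54.8811 × 6.37 = 349.593 kN.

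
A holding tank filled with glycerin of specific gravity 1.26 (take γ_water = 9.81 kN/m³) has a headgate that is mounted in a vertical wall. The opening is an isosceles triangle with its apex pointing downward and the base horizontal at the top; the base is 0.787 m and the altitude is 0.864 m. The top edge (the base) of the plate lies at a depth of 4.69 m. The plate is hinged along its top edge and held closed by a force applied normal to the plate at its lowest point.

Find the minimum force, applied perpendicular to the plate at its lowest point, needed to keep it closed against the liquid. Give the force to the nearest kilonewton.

γ = 1.26 × 9.81 = 12.3606 kN/m³.
With the apex down, the centroid sits h/3 = 0.864/3 = 0.288 m below the base (the top edge), so the centroid depth is h_c = 4.69 + 0.288 = 4.978 m.
A = ½ × 0.787 × 0.864 = 0.339984 m².
Resultant F = γ·h_c·A = 12.3606 × 4.978 × 0.339984 = 20.9196 kN.
I_c = b·h³/36 = 0.787 × 0.864³/36 = 0.0140998 m⁴.
Centre of pressure: y_p = y_c + I_c/(y_c·A) = 4.978 + 0.0140998/(4.978 × 0.339984) = 4.978 + 0.00833105 = 4.98633 m along the plane.
The resultant acts 0.288 + 0.00833105 = 0.296331 m (along the plate) below the hinge at the top edge, so the moment about the hinge is M = F × 0.296331 = 20.9196 × 0.296331 = 6.19913 kN·m.
A normal force at the bottom, 0.864 m from the hinge, must supply this moment: P = 6.19913/0.864 = 7.17492 kN.

P ≈ 7 kN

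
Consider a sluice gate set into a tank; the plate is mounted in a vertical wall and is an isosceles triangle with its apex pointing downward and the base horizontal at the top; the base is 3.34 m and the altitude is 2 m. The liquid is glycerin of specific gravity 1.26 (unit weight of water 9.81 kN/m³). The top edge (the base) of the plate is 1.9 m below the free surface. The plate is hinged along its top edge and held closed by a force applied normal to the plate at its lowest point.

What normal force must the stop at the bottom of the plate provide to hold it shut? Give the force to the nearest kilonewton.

P ≈ 40 kN

γ = 1.26 × 9.81 = 12.3606 kN/m³.
With the apex down, the centroid sits h/3 = 2/3 = 0.666667 m below the base (the top edge), so the centroid depth is h_c = 1.9 + 0.666667 = 2.56667 m.
A = ½ × 3.34 × 2 = 3.34 m².
Resultant F = γ·h_c·A = 12.3606 × 2.56667 × 3.34 = 105.963 kN.
I_c = b·h³/36 = 3.34 × 2³/36 = 0.742222 m⁴.
Centre of pressure: y_p = y_c + I_c/(y_c·A) = 2.56667 + 0.742222/(2.56667 × 3.34) = 2.56667 + 0.0865799 = 2.65325 m along the plane.
The resultant acts 0.666667 + 0.0865799 = 0.753247 m (along the plate) below the hinge at the top edge, so the moment about the hinge is M = F × 0.753247 = 105.963 × 0.753247 = 79.8163 kN·m.
A normal force at the bottom, 2 m from the hinge, must supply this moment: P = 79.8163/2 = 39.9081 kN.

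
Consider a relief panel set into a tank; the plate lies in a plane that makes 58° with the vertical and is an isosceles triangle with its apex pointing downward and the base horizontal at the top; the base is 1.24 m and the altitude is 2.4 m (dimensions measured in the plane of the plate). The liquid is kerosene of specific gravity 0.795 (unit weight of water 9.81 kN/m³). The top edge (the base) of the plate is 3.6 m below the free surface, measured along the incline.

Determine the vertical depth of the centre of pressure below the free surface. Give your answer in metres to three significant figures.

h_p = 2.37 m

γ = 0.795 × 9.81 = 7.79895 kN/m³.
The plate makes 58° with the vertical, i.e. θ = 90° − 58° = 32° to the horizontal. Measuring y along the incline from the free-surface line, vertical depth h = y·sinθ with sinθ = 0.529919.
With the apex down, the centroid sits h/3 = 2.4/3 = 0.8 m below the base (the top edge), so y_c = 3.6 + 0.8 = 4.4 m and h_c = 4.4 × 0.529919 = 2.33164 m.
A = ½ × 1.24 × 2.4 = 1.488 m².
Resultant F = γ·h_c·A = 7.79895 × 2.33164 × 1.488 = 27.0583 kN.
I_c = b·h³/36 = 1.24 × 2.4³/36 = 0.47616 m⁴.
Centre of pressure: y_p = y_c + I_c/(y_c·A) = 4.4 + 0.47616/(4.4 × 1.488) = 4.4 + 0.0727273 = 4.47273 m along the plane.
Vertically, h_p = y_p·sinθ = 4.47273 × 0.529919 = 2.37018 m.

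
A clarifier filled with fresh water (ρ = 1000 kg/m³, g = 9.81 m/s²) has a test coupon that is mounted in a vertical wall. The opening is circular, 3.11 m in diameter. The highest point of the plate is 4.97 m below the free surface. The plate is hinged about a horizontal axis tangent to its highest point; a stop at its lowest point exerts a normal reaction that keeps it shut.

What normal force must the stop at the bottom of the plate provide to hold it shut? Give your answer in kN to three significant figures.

P ≈ 258 kN

γ = ρg = 1000 × 9.81 = 9810 N/m³ = 9.81 kN/m³.
The centroid is at the centre, 1.555 m below the top of the plate, so the centroid depth is h_c = 4.97 + 1.555 = 6.525 m.
A = π(1.555)² = 7.59645 m².
Resultant F = γ·h_c·A = 9.81 × 6.525 × 7.59645 = 486.251 kN.
I_c = πr⁴/4 = π × 1.555⁴/4 = 4.5921 m⁴.
Centre of pressure: y_p = y_c + I_c/(y_c·A) = 6.525 + 4.5921/(6.525 × 7.59645) = 6.525 + 0.0926446 = 6.61764 m along the plane.
The resultant acts 1.555 + 0.0926446 = 1.64764 m (along the plate) below the hinge at the top edge, so the moment about the hinge is M = F × 1.64764 = 486.251 × 1.64764 = 801.167 kN·m.
A normal force at the bottom, 3.11 m from the hinge, must supply this moment: P = 801.167/3.11 = 257.61 kN.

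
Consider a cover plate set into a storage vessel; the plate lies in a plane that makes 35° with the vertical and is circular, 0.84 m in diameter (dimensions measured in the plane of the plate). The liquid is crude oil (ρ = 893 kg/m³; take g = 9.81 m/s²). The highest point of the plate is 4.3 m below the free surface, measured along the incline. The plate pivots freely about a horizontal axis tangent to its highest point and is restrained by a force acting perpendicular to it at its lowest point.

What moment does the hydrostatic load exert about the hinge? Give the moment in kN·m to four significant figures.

M ≈ 8.059 kN·m

γ = ρg = 893 × 9.81 / 1000 = 8.76033 kN/m³.
The plate makes 35° with the vertical, i.e. θ = 90° − 35° = 55° to the horizontal. Measuring y along the incline from the free-surface line, vertical depth h = y·sinθ with sinθ = 0.819152.
The centroid is at the centre, 0.42 m below the top of the plate, so y_c = 4.3 + 0.42 = 4.72 m and h_c = 4.72 × 0.819152 = 3.8664 m.
A = π(0.42)² = 0.554177 m².
Resultant F = γ·h_c·A = 8.76033 × 3.8664 × 0.554177 = 18.7705 kN.
I_c = πr⁴/4 = π × 0.42⁴/4 = 0.0244392 m⁴.
Centre of pressure: y_p = y_c + I_c/(y_c·A) = 4.72 + 0.0244392/(4.72 × 0.554177) = 4.72 + 0.00934322 = 4.72934 m along the plane.
The resultant acts 0.42 + 0.00934322 = 0.429343 m (along the plate) below the hinge at the top edge, so the moment about the hinge is M = F × 0.429343 = 18.7705 × 0.429343 = 8.05898 kN·m.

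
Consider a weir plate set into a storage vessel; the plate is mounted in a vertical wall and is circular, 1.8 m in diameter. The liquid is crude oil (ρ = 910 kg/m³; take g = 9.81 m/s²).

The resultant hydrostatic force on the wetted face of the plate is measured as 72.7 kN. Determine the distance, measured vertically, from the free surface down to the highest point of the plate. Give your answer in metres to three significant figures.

γ = ρg = 910 × 9.81 / 1000 = 8.9271 kN/m³.
A = π(0.9)² = 2.54469 m².
From F = γ·h_c·A, the centroid depth is h_c = 72.7/(8.9271 × 2.54469) = 3.20029 m.
The centroid is at the centre, 0.9 m below the top of the plate, so the highest point sits at h_top = 3.20029 − 0.9 = 2.30029 m below the surface.

d_top ≈ 2.30 m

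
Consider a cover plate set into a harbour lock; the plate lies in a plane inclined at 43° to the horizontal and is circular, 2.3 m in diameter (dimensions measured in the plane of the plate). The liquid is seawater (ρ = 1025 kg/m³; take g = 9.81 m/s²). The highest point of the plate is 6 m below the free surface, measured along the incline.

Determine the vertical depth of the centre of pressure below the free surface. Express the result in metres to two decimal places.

γ = ρg = 1025 × 9.81 / 1000 = 10.05525 kN/m³.
Let θ = 43° be the plate's angle to the horizontal; measure y along the incline from where the plane meets the free surface. Vertical depth h = y·sinθ with sinθ = 0.681998.
The centroid is at the centre, 1.15 m below the top of the plate, so y_c = 6 + 1.15 = 7.15 m and h_c = 7.15 × 0.681998 = 4.87629 m.
A = π(1.15)² = 4.15476 m².
Resultant F = γ·h_c·A = 10.05525 × 4.87629 × 4.15476 = 203.718 kN.
I_c = πr⁴/4 = π × 1.15⁴/4 = 1.37367 m⁴.
Centre of pressure: y_p = y_c + I_c/(y_c·A) = 7.15 + 1.37367/(7.15 × 4.15476) = 7.15 + 0.0462413 = 7.19624 m along the plane.
Vertically, h_p = y_p·sinθ = 7.19624 × 0.681998 = 4.90782 m.

h_p = 4.91 m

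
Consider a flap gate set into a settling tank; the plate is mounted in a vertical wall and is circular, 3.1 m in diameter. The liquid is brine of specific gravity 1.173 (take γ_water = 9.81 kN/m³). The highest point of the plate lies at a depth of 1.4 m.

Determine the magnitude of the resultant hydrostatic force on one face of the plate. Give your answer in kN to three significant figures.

γ = 1.173 × 9.81 = 11.50713 kN/m³.
The centroid is at the centre, 1.55 m below the top of the plate, so the centroid depth is h_c = 1.4 + 1.55 = 2.95 m.
A = π(1.55)² = 7.54768 m².
Resultant F = γ·h_c·A = 11.50713 × 2.95 × 7.54768 = 256.214 kN.

F ≈ 256 kN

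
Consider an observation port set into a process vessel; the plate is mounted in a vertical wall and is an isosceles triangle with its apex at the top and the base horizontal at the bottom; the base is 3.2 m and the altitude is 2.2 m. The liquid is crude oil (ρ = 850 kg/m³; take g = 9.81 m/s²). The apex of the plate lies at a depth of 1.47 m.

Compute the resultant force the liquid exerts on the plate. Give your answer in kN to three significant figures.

γ = ρg = 850 × 9.81 / 1000 = 8.3385 kN/m³.
With the apex up, the centroid sits 2h/3 = 2 × 2.2/3 = 1.46667 m below the apex, so the centroid depth is h_c = 1.47 + 1.46667 = 2.93667 m.
A = ½ × 3.2 × 2.2 = 3.52 m².
Resultant F = γ·h_c·A = 8.3385 × 2.93667 × 3.52 = 86.1957 kN.

F ≈ 86.2 kN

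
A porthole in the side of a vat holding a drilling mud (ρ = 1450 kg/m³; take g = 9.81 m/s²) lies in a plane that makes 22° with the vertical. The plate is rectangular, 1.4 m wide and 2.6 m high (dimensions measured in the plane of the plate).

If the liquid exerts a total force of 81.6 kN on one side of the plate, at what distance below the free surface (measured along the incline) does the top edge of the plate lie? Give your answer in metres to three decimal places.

γ = ρg = 1450 × 9.81 / 1000 = 14.2245 kN/m³.
A = 1.4 × 2.6 = 3.64 m².
From F = γ·h_c·A, the centroid depth is h_c = 81.6/(14.2245 × 3.64) = 1.57598 m.
The plate makes 22° with the vertical, i.e. θ = 90° − 22° = 68° to the horizontal. Measuring y along the incline from the free-surface line, vertical depth h = y·sinθ with sinθ = 0.927184.
Along the incline, y_c = h_c/sinθ = 1.57598/0.927184 = 1.69975 m.
The centroid lies 2.6/2 = 1.3 m below the top edge, so the top edge sits at y_top = 1.69975 − 1.3 = 0.39975 m along the incline.

y_top ≈ 0.400 m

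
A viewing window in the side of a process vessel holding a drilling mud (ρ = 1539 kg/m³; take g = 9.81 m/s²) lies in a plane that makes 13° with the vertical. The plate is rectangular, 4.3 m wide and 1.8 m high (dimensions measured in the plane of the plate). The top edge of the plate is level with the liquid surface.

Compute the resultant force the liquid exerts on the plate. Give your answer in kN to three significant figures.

F ≈ 102 kN

γ = ρg = 1539 × 9.81 / 1000 = 15.09759 kN/m³.
The plate makes 13° with the vertical, i.e. θ = 90° − 13° = 77° to the horizontal. Measuring y along the incline from the free-surface line, vertical depth h = y·sinθ with sinθ = 0.974370.
The centroid lies 1.8/2 = 0.9 m below the top edge, so y_c = 0.9 m and h_c = 0.9 × 0.974370 = 0.876933 m.
A = 4.3 × 1.8 = 7.74 m².
Resultant F = γ·h_c·A = 15.09759 × 0.876933 × 7.74 = 102.474 kN.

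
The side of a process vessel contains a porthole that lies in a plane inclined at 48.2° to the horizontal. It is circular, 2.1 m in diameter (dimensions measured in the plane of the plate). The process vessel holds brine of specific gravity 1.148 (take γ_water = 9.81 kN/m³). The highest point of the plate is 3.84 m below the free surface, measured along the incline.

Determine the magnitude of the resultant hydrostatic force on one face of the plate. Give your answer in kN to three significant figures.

F ≈ 142 kN

γ = 1.148 × 9.81 = 11.26188 kN/m³.
Let θ = 48.2° be the plate's angle to the horizontal; measure y along the incline from where the plane meets the free surface. Vertical depth h = y·sinθ with sinθ = 0.745476.
The centroid is at the centre, 1.05 m below the top of the plate, so y_c = 3.84 + 1.05 = 4.89 m and h_c = 4.89 × 0.745476 = 3.64538 m.
A = π(1.05)² = 3.46361 m².
Resultant F = γ·h_c·A = 11.26188 × 3.64538 × 3.46361 = 142.194 kN.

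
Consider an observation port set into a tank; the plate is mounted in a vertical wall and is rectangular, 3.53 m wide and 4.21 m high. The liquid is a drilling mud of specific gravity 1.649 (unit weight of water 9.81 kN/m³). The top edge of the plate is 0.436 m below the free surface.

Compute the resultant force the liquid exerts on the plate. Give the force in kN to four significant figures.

γ = 1.649 × 9.81 = 16.17669 kN/m³.
The centroid lies 4.21/2 = 2.105 m below the top edge, so the centroid depth is h_c = 0.436 + 2.105 = 2.541 m.
A = 3.53 × 4.21 = 14.8613 m².
Resultant F = γ·h_c·A = 16.17669 × 2.541 × 14.8613 = 610.873 kN.

F ≈ 610.9 kN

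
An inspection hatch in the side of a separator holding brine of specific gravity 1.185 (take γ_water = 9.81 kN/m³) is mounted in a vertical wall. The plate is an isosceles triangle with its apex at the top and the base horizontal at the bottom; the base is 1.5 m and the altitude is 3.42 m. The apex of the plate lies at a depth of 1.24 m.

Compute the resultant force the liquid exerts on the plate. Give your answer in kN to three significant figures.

γ = 1.185 × 9.81 = 11.62485 kN/m³.
With the apex up, the centroid sits 2h/3 = 2 × 3.42/3 = 2.28 m below the apex, so the centroid depth is h_c = 1.24 + 2.28 = 3.52 m.
A = ½ × 1.5 × 3.42 = 2.565 m².
Resultant F = γ·h_c·A = 11.62485 × 3.52 × 2.565 = 104.958 kN.

F ≈ 105 kN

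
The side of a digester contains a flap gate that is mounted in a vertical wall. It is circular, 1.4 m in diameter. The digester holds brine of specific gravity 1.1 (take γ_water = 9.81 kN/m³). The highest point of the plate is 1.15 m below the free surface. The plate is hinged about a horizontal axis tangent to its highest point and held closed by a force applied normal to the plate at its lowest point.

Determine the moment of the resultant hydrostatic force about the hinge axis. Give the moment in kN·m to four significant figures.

γ = 1.1 × 9.81 = 10.791 kN/m³.
The centroid is at the centre, 0.7 m below the top of the plate, so the centroid depth is h_c = 1.15 + 0.7 = 1.85 m.
A = π(0.7)² = 1.53938 m².
Resultant F = γ·h_c·A = 10.791 × 1.85 × 1.53938 = 30.7312 kN.
I_c = πr⁴/4 = π × 0.7⁴/4 = 0.188574 m⁴.
Centre of pressure: y_p = y_c + I_c/(y_c·A) = 1.85 + 0.188574/(1.85 × 1.53938) = 1.85 + 0.0662162 = 1.91622 m along the plane.
The resultant acts 0.7 + 0.0662162 = 0.766216 m (along the plate) below the hinge at the top edge, so the moment about the hinge is M = F × 0.766216 = 30.7312 × 0.766216 = 23.5467 kN·m.

M ≈ 23.55 kN·m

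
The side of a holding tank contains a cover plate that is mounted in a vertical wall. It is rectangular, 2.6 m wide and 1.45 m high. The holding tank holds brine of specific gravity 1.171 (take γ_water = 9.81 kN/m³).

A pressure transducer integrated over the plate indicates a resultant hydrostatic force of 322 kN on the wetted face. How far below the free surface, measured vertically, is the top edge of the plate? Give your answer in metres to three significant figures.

d_top ≈ 6.71 m

γ = 1.171 × 9.81 = 11.48751 kN/m³.
A = 2.6 × 1.45 = 3.77 m².
From F = γ·h_c·A, the centroid depth is h_c = 322/(11.48751 × 3.77) = 7.43513 m.
The centroid lies 1.45/2 = 0.725 m below the top edge, so the top edge sits at h_top = 7.43513 − 0.725 = 6.71013 m below the surface.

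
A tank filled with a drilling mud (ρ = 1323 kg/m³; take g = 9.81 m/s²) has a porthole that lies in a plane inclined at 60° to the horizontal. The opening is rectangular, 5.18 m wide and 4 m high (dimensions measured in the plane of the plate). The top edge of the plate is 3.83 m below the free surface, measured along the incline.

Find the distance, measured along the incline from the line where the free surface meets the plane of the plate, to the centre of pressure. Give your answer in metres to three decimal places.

γ = ρg = 1323 × 9.81 / 1000 = 12.97863 kN/m³.
Let θ = 60° be the plate's angle to the horizontal; measure y along the incline from where the plane meets the free surface. Vertical depth h = y·sinθ with sinθ = 0.866025.
The centroid lies 4/2 = 2 m below the top edge, so y_c = 3.83 + 2 = 5.83 m and h_c = 5.83 × 0.866025 = 5.04893 m.
A = 5.18 × 4 = 20.72 m².
Resultant F = γ·h_c·A = 12.97863 × 5.04893 × 20.72 = 1357.74 kN.
I_c = b·h³/12 = 5.18 × 4³/12 = 27.6267 m⁴.
Centre of pressure: y_p = y_c + I_c/(y_c·A) = 5.83 + 27.6267/(5.83 × 20.72) = 5.83 + 0.228702 = 6.0587 m along the plane.

y_p = 6.059 m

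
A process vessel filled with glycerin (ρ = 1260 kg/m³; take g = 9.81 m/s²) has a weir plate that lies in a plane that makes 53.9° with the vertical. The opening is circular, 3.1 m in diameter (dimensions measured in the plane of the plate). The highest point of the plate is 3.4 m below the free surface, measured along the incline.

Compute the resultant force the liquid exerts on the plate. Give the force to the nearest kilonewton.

F ≈ 272 kN

γ = ρg = 1260 × 9.81 / 1000 = 12.3606 kN/m³.
The plate makes 53.9° with the vertical, i.e. θ = 90° − 53.9° = 36.1° to the horizontal. Measuring y along the incline from the free-surface line, vertical depth h = y·sinθ with sinθ = 0.589196.
The centroid is at the centre, 1.55 m below the top of the plate, so y_c = 3.4 + 1.55 = 4.95 m and h_c = 4.95 × 0.589196 = 2.91652 m.
A = π(1.55)² = 7.54768 m².
Resultant F = γ·h_c·A = 12.3606 × 2.91652 × 7.54768 = 272.093 kN.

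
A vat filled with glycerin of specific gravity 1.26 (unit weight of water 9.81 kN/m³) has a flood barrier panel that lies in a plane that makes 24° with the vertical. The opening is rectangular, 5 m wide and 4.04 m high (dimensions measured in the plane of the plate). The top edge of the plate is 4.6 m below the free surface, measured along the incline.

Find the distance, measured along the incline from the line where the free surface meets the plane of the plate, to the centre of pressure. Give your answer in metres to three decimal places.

y_p = 6.825 m

γ = 1.26 × 9.81 = 12.3606 kN/m³.
The plate makes 24° with the vertical, i.e. θ = 90° − 24° = 66° to the horizontal. Measuring y along the incline from the free-surface line, vertical depth h = y·sinθ with sinθ = 0.913545.
The centroid lies 4.04/2 = 2.02 m below the top edge, so y_c = 4.6 + 2.02 = 6.62 m and h_c = 6.62 × 0.913545 = 6.04767 m.
A = 5 × 4.04 = 20.2 m².
Resultant F = γ·h_c·A = 12.3606 × 6.04767 × 20.2 = 1510.01 kN.
I_c = b·h³/12 = 5 × 4.04³/12 = 27.4747 m⁴.
Centre of pressure: y_p = y_c + I_c/(y_c·A) = 6.62 + 27.4747/(6.62 × 20.2) = 6.62 + 0.205458 = 6.82546 m along the plane.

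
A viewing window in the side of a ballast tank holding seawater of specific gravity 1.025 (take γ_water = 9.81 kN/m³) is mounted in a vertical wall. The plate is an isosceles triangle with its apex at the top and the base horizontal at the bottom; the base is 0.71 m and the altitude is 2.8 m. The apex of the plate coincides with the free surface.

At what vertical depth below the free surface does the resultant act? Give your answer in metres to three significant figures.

h_p = 2.10 m

γ = 1.025 × 9.81 = 10.05525 kN/m³.
With the apex up, the centroid sits 2h/3 = 2 × 2.8/3 = 1.86667 m below the apex, so the centroid depth is h_c = 1.86667 m.
A = ½ × 0.71 × 2.8 = 0.994 m².
Resultant F = γ·h_c·A = 10.05525 × 1.86667 × 0.994 = 18.6572 kN.
I_c = b·h³/36 = 0.71 × 2.8³/36 = 0.432942 m⁴.
Centre of pressure: y_p = y_c + I_c/(y_c·A) = 1.86667 + 0.432942/(1.86667 × 0.994) = 1.86667 + 0.233333 = 2.1 m along the plane.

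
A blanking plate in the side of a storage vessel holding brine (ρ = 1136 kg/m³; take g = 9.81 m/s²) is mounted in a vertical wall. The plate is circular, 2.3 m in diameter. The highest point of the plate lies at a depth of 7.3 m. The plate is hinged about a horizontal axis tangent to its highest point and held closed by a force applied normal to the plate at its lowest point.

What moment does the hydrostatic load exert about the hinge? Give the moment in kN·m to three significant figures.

γ = ρg = 1136 × 9.81 / 1000 = 11.14416 kN/m³.
The centroid is at the centre, 1.15 m below the top of the plate, so the centroid depth is h_c = 7.3 + 1.15 = 8.45 m.
A = π(1.15)² = 4.15476 m².
Resultant F = γ·h_c·A = 11.14416 × 8.45 × 4.15476 = 391.246 kN.
I_c = πr⁴/4 = π × 1.15⁴/4 = 1.37367 m⁴.
Centre of pressure: y_p = y_c + I_c/(y_c·A) = 8.45 + 1.37367/(8.45 × 4.15476) = 8.45 + 0.0391273 = 8.48913 m along the plane.
The resultant acts 1.15 + 0.0391273 = 1.18913 m (along the plate) below the hinge at the top edge, so the moment about the hinge is M = F × 1.18913 = 391.246 × 1.18913 = 465.242 kN·m.

M ≈ 465 kN·m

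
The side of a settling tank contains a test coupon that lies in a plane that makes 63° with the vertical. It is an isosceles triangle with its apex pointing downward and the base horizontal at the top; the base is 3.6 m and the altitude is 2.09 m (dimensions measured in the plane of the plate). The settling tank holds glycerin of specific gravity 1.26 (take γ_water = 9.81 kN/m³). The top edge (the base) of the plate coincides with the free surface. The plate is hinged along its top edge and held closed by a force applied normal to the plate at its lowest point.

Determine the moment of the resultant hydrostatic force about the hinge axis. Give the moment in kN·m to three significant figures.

γ = 1.26 × 9.81 = 12.3606 kN/m³.
The plate makes 63° with the vertical, i.e. θ = 90° − 63° = 27° to the horizontal. Measuring y along the incline from the free-surface line, vertical depth h = y·sinθ with sinθ = 0.453990.
With the apex down, the centroid sits h/3 = 2.09/3 = 0.696667 m below the base (the top edge), so y_c = 0.696667 m and h_c = 0.696667 × 0.453990 = 0.31628 m.
A = ½ × 3.6 × 2.09 = 3.762 m².
Resultant F = γ·h_c·A = 12.3606 × 0.31628 × 3.762 = 14.7072 kN.
I_c = b·h³/36 = 3.6 × 2.09³/36 = 0.912933 m⁴.
Centre of pressure: y_p = y_c + I_c/(y_c·A) = 0.696667 + 0.912933/(0.696667 × 3.762) = 0.696667 + 0.348333 = 1.045 m along the plane.
The resultant acts 0.696667 + 0.348333 = 1.045 m (along the plate) below the hinge at the top edge, so the moment about the hinge is M = F × 1.045 = 14.7072 × 1.045 = 15.369 kN·m.

M ≈ 15.4 kN·m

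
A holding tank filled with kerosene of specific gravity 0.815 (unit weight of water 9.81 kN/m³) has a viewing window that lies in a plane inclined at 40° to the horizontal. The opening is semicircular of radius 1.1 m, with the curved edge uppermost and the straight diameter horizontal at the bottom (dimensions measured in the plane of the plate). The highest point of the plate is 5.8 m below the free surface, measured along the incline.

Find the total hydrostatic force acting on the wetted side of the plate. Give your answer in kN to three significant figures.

γ = 0.815 × 9.81 = 7.99515 kN/m³.
Let θ = 40° be the plate's angle to the horizontal; measure y along the incline from where the plane meets the free surface. Vertical depth h = y·sinθ with sinθ = 0.642788.
The centroid lies 4r/(3π) = 0.466854 m above the diameter, so r − 4r/(3π) = 1.1 − 0.466854 = 0.633146 m below the topmost point, so y_c = 5.8 + 0.633146 = 6.43315 m and h_c = 6.43315 × 0.642788 = 4.13515 m.
A = πr²/2 = π × 1.1²/2 = 1.90066 m².
Resultant F = γ·h_c·A = 7.99515 × 4.13515 × 1.90066 = 62.838 kN.

F ≈ 62.8 kN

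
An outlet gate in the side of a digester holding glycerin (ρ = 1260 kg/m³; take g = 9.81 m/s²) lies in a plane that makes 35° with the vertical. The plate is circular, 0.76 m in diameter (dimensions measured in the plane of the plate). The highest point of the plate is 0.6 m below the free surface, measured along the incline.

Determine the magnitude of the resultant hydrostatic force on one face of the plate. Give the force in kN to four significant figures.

F ≈ 4.501 kN

γ = ρg = 1260 × 9.81 / 1000 = 12.3606 kN/m³.
The plate makes 35° with the vertical, i.e. θ = 90° − 35° = 55° to the horizontal. Measuring y along the incline from the free-surface line, vertical depth h = y·sinθ with sinθ = 0.819152.
The centroid is at the centre, 0.38 m below the top of the plate, so y_c = 0.6 + 0.38 = 0.98 m and h_c = 0.98 × 0.819152 = 0.802769 m.
A = π(0.38)² = 0.453646 m².
Resultant F = γ·h_c·A = 12.3606 × 0.802769 × 0.453646 = 4.5014 kN.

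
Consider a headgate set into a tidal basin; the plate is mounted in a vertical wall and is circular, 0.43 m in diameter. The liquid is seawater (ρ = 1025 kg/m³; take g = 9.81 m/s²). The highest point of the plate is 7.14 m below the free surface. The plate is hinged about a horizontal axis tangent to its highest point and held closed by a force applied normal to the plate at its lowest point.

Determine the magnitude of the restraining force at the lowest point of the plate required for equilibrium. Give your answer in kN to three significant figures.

P ≈ 5.41 kN

γ = ρg = 1025 × 9.81 / 1000 = 10.05525 kN/m³.
The centroid is at the centre, 0.215 m below the top of the plate, so the centroid depth is h_c = 7.14 + 0.215 = 7.355 m.
A = π(0.215)² = 0.14522 m².
Resultant F = γ·h_c·A = 10.05525 × 7.355 × 0.14522 = 10.7399 kN.
I_c = πr⁴/4 = π × 0.215⁴/4 = 0.0016782 m⁴.
Centre of pressure: y_p = y_c + I_c/(y_c·A) = 7.355 + 0.0016782/(7.355 × 0.14522) = 7.355 + 0.00157121 = 7.35657 m along the plane.
The resultant acts 0.215 + 0.00157121 = 0.216571 m (along the plate) below the hinge at the top edge, so the moment about the hinge is M = F × 0.216571 = 10.7399 × 0.216571 = 2.32595 kN·m.
A normal force at the bottom, 0.43 m from the hinge, must supply this moment: P = 2.32595/0.43 = 5.40919 kN.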